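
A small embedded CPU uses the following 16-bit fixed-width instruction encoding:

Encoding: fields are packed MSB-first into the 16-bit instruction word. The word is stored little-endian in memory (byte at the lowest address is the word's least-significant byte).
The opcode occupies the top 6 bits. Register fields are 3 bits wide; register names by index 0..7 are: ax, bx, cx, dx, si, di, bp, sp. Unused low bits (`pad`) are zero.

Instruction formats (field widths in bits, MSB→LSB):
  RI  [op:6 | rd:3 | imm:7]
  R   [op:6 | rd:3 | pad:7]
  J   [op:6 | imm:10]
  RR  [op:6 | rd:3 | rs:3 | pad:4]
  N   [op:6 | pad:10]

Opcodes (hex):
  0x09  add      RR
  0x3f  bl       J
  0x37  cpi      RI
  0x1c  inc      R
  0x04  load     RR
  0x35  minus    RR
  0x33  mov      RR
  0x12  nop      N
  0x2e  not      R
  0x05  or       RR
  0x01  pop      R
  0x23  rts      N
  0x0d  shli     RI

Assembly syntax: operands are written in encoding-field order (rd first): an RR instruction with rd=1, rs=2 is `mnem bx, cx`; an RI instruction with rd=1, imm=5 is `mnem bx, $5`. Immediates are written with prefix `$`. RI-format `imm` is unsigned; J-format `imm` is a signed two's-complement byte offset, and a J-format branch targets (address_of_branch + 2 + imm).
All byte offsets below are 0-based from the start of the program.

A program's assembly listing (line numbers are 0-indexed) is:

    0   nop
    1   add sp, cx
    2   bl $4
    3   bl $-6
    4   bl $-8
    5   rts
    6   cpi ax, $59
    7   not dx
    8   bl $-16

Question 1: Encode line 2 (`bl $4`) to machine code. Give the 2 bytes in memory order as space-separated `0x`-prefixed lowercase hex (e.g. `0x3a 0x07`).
2. bl fields op=0x3f:6|imm=4:10 → word fc04h → 04 fc

0x04 0xfc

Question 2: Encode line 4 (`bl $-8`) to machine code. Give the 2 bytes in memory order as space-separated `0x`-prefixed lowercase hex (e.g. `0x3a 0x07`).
0xf8 0xff

line 4 (bl): pack op=0x3f:6|imm=-8:10 = 0xfff8; little→ f8 ff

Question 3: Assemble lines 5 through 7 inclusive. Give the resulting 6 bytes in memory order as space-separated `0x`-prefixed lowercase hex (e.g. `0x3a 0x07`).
line 5 (rts): pack op=0x23:6|pad=0:10 = 0x8c00; little→ 00 8c
line 6 (cpi): pack op=0x37:6|rd=0:3|imm=59:7 = 0xdc3b; little→ 3b dc
line 7 (not): pack op=0x2e:6|rd=3:3|pad=0:7 = 0xb980; little→ 80 b9

0x00 0x8c 0x3b 0xdc 0x80 0xb9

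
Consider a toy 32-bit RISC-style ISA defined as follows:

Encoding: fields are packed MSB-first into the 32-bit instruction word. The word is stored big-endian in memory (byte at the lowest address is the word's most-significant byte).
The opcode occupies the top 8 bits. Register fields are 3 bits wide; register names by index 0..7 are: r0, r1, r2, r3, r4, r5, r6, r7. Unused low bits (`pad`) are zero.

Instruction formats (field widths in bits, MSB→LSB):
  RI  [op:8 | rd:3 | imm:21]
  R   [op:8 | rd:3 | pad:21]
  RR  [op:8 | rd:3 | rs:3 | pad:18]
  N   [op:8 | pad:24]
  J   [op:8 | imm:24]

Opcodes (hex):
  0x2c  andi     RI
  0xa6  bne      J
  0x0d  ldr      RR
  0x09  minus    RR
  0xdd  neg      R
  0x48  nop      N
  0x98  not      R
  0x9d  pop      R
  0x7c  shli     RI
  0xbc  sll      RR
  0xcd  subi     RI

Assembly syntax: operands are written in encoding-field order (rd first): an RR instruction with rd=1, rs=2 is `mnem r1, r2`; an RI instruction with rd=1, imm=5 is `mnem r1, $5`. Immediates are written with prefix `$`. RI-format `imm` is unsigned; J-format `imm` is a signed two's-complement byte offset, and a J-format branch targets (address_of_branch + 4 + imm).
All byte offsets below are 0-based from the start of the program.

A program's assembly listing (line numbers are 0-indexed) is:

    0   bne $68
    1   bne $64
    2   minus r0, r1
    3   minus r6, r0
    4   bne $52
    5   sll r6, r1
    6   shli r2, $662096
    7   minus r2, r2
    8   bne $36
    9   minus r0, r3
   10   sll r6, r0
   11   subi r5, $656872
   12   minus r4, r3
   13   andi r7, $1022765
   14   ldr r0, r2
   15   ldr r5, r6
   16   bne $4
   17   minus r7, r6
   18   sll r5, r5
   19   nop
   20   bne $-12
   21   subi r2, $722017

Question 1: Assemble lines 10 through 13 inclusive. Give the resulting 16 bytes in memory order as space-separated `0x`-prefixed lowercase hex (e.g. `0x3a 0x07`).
line 10 (sll): pack op=0xbc:8|rd=6:3|rs=0:3|pad=0:18 = 0xbcc00000; big→ bc c0 00 00
line 11 (subi): pack op=0xcd:8|rd=5:3|imm=656872:21 = 0xcdaa05e8; big→ cd aa 05 e8
line 12 (minus): pack op=0x9:8|rd=4:3|rs=3:3|pad=0:18 = 0x098c0000; big→ 09 8c 00 00
line 13 (andi): pack op=0x2c:8|rd=7:3|imm=1022765:21 = 0x2cef9b2d; big→ 2c ef 9b 2d

0xbc 0xc0 0x00 0x00 0xcd 0xaa 0x05 0xe8 0x09 0x8c 0x00 0x00 0x2c 0xef 0x9b 0x2d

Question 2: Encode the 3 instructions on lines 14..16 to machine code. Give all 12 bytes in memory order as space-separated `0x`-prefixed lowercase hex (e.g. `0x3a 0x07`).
0x0d 0x08 0x00 0x00 0x0d 0xb8 0x00 0x00 0xa6 0x00 0x00 0x04

L14: ldr op=0xd:8|rd=0:3|rs=2:3|pad=0:18 ⇒ 0x0d080000 ⇒ big 0d 08 00 00
L15: ldr op=0xd:8|rd=5:3|rs=6:3|pad=0:18 ⇒ 0x0db80000 ⇒ big 0d b8 00 00
L16: bne op=0xa6:8|imm=4:24 ⇒ 0xa6000004 ⇒ big a6 00 00 04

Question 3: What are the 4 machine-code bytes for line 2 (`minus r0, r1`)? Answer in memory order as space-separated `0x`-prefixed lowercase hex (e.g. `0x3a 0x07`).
0x09 0x04 0x00 0x00

L2: minus op=0x9:8|rd=0:3|rs=1:3|pad=0:18 ⇒ 0x09040000 ⇒ big 09 04 00 00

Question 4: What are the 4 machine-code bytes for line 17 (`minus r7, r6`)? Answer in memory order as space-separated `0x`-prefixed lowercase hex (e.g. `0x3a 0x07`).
line 17 (minus): pack op=0x9:8|rd=7:3|rs=6:3|pad=0:18 = 0x09f80000; big→ 09 f8 00 00

0x09 0xf8 0x00 0x00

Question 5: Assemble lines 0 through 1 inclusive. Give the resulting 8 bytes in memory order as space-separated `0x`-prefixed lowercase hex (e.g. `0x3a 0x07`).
line 0 (bne): pack op=0xa6:8|imm=68:24 = 0xa6000044; big→ a6 00 00 44
line 1 (bne): pack op=0xa6:8|imm=64:24 = 0xa6000040; big→ a6 00 00 40

0xa6 0x00 0x00 0x44 0xa6 0x00 0x00 0x40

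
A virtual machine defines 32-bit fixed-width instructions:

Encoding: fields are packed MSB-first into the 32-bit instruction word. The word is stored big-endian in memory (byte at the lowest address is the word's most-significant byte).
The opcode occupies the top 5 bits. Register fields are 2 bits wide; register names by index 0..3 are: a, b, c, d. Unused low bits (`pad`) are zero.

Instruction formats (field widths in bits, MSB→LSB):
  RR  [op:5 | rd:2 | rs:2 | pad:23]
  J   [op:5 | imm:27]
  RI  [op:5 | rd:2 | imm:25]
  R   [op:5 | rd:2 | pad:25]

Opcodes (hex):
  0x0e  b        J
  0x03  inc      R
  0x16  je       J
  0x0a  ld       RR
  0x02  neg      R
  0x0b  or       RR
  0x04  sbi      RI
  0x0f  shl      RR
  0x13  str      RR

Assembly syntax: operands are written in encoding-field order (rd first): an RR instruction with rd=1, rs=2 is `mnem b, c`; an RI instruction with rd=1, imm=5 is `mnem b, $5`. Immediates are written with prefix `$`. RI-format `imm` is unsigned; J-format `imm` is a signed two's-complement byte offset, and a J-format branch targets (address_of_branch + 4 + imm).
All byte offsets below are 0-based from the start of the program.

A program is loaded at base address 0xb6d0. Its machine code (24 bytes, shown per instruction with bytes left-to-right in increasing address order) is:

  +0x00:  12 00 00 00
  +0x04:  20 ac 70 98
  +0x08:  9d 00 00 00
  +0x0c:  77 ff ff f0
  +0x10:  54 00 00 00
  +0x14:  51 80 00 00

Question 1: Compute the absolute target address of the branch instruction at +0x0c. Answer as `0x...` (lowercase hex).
0xb6d0

[0c] 77 ff ff f0 → 0x77fffff0
  opcode bits[31:27]=0xe: b/J
  imm: (w>>0)&0x7ffffff=0x7fffff0 (s27→-16) → $-16
  target = base 0xb6d0 + off 0x0c + 4 + imm -16 = 0xb6d0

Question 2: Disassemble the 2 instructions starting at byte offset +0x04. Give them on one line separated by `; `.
sbi a, $11301016; str c, c

+0x04: 20 ac 70 98 ⇒ word 0x20ac7098 (big)
  top 5b → 0x4 → sbi [RI]
  rd@[26:25]=0x0 ⇒ a
  imm@[24:0]=0xac7098 ⇒ $11301016
+0x08: 9d 00 00 00 ⇒ word 0x9d000000 (big)
  top 5b → 0x13 → str [RR]
  rd@[26:25]=0x2 ⇒ c
  rs@[24:23]=0x2 ⇒ c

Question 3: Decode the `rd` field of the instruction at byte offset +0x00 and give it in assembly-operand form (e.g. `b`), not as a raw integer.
[00] 12 00 00 00 → 0x12000000
  opcode bits[31:27]=0x2: neg/R
  rd: (w>>25)&0x3=0x1 → b

b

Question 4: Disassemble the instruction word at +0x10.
[10] 54 00 00 00 → 0x54000000
  op=0x54000000>>27=0xa ⇒ ld (RR)
  rd@[26:25]=0x2 ⇒ c
  rs@[24:23]=0x0 ⇒ a

ld c, a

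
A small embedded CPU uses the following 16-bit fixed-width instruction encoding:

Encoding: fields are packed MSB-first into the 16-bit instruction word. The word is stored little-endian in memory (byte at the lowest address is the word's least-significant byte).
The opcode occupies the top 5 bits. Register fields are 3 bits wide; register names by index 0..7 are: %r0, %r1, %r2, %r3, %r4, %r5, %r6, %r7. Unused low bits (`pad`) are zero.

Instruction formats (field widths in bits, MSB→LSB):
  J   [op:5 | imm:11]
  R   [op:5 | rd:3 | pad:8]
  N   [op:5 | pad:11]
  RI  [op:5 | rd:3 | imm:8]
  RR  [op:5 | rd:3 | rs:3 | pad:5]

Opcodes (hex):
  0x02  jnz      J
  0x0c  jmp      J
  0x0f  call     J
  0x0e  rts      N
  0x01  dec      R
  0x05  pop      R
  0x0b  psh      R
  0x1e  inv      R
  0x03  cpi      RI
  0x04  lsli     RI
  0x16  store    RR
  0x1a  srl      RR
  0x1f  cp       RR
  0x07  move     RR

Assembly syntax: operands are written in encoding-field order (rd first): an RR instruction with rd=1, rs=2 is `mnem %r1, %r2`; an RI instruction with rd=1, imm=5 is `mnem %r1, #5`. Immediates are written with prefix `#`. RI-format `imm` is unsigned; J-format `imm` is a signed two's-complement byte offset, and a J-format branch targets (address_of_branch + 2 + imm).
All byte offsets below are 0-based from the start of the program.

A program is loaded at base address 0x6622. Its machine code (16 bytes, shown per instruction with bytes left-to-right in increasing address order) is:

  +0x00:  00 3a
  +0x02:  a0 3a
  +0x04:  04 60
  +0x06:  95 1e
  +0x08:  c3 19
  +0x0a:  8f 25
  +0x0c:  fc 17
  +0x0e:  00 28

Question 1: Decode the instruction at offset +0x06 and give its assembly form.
cpi %r6, #149

[06] 95 1e → 0x1e95
  top 5b → 0x3 → cpi [RI]
  [10:8] rd=6 = %r6
  [7:0] imm=149 = #149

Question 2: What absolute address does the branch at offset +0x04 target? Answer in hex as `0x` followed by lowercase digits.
0x662c

@+04  little-endian(04 60) = 0x6004
  top 5b → 0xc → jmp [J]
  imm: (w>>0)&0x7ff=0x4 → #4
  target = base 0x6622 + off 0x04 + 2 + imm 4 = 0x662c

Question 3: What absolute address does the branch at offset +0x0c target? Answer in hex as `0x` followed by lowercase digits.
off 0x0c: read fc 17 as little → 0x17fc
  top 5b → 0x2 → jnz [J]
  imm@[10:0]=0x7fc (s11→-4) ⇒ #-4
  target = base 0x6622 + off 0x0c + 2 + imm -4 = 0x662c

0x662c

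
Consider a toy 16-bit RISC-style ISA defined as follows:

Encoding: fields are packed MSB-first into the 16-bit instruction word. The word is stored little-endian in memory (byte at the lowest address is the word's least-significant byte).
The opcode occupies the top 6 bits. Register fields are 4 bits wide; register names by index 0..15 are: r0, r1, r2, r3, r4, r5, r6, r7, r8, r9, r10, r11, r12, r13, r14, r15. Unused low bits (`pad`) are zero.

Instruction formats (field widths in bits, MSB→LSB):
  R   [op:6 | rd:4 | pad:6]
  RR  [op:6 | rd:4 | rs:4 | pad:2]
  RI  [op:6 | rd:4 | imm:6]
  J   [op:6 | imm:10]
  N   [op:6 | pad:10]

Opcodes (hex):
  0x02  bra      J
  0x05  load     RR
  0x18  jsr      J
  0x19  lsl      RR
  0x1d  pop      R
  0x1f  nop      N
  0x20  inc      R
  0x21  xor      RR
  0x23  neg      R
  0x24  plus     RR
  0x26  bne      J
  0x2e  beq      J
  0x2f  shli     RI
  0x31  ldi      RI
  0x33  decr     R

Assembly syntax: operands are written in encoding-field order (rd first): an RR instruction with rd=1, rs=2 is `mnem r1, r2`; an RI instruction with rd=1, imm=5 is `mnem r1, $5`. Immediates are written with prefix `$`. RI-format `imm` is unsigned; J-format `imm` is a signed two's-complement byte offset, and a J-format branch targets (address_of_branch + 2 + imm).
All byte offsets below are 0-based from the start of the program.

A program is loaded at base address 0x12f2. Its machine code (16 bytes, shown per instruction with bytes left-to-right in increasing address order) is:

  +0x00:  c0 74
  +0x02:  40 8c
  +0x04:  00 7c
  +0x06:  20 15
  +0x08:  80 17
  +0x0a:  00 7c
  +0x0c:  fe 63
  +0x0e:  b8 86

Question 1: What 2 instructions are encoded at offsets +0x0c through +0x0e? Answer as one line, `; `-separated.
@+0c  little-endian(fe 63) = 0x63fe
  top 6b → 0x18 → jsr [J]
  [9:0] imm=1022 (s10→-2) = $-2
@+0e  little-endian(b8 86) = 0x86b8
  top 6b → 0x21 → xor [RR]
  [9:6] rd=10 = r10
  [5:2] rs=14 = r14

jsr $-2; xor r10, r14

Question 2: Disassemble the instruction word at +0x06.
+0x06: 20 15 ⇒ word 0x1520 (little)
  top 6b → 0x5 → load [RR]
  rd: (w>>6)&0xf=0x4 → r4
  rs: (w>>2)&0xf=0x8 → r8

load r4, r8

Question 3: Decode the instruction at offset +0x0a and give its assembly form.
nop

@+0a  little-endian(00 7c) = 0x7c00
  op=0x7c00>>10=0x1f ⇒ nop (N)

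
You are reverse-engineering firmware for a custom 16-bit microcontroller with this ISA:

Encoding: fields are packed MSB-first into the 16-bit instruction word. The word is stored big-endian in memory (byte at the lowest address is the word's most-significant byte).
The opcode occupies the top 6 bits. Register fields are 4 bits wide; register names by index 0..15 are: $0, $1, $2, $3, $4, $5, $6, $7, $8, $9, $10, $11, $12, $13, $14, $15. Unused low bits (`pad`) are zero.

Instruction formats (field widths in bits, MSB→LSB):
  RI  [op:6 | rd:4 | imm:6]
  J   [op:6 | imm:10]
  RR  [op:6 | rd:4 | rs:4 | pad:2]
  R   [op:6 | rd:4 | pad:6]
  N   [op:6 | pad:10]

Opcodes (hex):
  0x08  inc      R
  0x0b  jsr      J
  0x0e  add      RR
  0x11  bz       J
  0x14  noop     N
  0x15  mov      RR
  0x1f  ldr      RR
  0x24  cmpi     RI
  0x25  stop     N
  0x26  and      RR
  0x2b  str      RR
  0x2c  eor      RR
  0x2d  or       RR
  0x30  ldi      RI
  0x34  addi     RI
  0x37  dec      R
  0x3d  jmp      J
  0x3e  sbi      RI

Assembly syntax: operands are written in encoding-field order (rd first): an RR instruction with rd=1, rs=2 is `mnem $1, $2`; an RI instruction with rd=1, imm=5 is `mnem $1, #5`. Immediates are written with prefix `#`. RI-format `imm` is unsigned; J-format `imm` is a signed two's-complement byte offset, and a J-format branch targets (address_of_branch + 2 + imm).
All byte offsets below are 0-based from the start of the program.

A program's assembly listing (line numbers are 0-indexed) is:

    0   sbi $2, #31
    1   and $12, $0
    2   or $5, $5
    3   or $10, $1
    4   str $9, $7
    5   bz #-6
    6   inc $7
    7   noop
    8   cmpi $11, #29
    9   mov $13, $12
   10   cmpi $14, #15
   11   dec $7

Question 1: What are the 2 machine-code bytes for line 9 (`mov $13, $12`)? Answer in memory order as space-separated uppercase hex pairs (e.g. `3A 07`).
9. mov fields op=0x15:6|rd=13:4|rs=12:4|pad=0:2 → word 5770h → 57 70

57 70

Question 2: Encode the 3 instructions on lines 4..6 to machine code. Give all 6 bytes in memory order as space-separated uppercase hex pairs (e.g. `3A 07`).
AE 5C 47 FA 21 C0

4. str fields op=0x2b:6|rd=9:4|rs=7:4|pad=0:2 → word ae5ch → ae 5c
5. bz fields op=0x11:6|imm=-6:10 → word 47fah → 47 fa
6. inc fields op=0x8:6|rd=7:4|pad=0:6 → word 21c0h → 21 c0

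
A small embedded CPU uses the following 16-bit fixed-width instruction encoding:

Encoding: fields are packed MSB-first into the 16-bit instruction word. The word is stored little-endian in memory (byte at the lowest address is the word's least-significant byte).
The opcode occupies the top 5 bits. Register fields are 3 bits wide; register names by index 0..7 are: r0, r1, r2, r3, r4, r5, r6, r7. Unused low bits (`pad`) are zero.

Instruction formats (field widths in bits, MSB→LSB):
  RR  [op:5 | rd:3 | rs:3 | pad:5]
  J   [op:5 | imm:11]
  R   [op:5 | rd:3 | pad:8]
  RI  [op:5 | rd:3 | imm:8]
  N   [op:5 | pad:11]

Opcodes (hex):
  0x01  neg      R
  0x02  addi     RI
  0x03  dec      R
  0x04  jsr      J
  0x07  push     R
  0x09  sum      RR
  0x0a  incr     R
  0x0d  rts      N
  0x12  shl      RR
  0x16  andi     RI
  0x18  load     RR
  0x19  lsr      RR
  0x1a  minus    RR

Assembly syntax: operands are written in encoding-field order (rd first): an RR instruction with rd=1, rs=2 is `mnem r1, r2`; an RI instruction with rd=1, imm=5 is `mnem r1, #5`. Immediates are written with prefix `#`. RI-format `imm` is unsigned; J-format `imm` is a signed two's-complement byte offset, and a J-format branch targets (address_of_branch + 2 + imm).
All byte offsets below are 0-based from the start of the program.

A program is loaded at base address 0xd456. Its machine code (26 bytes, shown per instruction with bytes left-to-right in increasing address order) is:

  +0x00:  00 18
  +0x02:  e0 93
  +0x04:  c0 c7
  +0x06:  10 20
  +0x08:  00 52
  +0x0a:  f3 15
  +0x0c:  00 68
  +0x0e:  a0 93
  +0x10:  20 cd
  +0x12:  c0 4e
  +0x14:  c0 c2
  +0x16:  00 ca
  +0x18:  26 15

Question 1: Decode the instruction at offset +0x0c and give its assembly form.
rts

off 0x0c: read 00 68 as little → 0x6800
  opcode bits[15:11]=0xd: rts/N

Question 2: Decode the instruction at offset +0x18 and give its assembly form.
addi r5, #38

[18] 26 15 → 0x1526
  opcode bits[15:11]=0x2: addi/RI
  rd@[10:8]=0x5 ⇒ r5
  imm@[7:0]=0x26 ⇒ #38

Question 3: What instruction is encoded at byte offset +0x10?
lsr r5, r1

@+10  little-endian(20 cd) = 0xcd20
  top 5b → 0x19 → lsr [RR]
  [10:8] rd=5 = r5
  [7:5] rs=1 = r1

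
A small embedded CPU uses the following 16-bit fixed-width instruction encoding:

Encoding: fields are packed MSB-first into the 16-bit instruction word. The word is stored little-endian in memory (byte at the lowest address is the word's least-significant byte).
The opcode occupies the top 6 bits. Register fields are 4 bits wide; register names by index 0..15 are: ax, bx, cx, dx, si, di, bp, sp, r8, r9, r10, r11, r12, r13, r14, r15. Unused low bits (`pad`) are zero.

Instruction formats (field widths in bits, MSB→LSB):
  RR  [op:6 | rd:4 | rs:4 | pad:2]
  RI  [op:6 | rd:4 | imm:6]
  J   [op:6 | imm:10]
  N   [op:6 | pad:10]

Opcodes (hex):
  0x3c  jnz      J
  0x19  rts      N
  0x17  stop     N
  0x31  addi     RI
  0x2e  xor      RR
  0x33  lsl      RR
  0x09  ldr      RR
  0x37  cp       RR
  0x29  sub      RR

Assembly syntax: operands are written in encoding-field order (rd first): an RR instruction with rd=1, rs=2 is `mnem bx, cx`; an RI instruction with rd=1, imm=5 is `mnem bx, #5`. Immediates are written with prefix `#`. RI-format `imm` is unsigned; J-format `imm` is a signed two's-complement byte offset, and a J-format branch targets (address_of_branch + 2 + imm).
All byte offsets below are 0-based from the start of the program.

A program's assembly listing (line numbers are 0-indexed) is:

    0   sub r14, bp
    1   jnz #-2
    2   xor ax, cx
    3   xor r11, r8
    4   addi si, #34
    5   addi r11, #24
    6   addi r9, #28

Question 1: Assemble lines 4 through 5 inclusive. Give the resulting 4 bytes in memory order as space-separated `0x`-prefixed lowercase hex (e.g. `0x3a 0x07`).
0x22 0xc5 0xd8 0xc6

4. addi fields op=0x31:6|rd=4:4|imm=34:6 → word c522h → 22 c5
5. addi fields op=0x31:6|rd=11:4|imm=24:6 → word c6d8h → d8 c6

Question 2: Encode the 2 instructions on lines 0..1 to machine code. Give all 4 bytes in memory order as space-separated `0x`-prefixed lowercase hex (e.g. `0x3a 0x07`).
0x98 0xa7 0xfe 0xf3

0. sub fields op=0x29:6|rd=14:4|rs=6:4|pad=0:2 → word a798h → 98 a7
1. jnz fields op=0x3c:6|imm=-2:10 → word f3feh → fe f3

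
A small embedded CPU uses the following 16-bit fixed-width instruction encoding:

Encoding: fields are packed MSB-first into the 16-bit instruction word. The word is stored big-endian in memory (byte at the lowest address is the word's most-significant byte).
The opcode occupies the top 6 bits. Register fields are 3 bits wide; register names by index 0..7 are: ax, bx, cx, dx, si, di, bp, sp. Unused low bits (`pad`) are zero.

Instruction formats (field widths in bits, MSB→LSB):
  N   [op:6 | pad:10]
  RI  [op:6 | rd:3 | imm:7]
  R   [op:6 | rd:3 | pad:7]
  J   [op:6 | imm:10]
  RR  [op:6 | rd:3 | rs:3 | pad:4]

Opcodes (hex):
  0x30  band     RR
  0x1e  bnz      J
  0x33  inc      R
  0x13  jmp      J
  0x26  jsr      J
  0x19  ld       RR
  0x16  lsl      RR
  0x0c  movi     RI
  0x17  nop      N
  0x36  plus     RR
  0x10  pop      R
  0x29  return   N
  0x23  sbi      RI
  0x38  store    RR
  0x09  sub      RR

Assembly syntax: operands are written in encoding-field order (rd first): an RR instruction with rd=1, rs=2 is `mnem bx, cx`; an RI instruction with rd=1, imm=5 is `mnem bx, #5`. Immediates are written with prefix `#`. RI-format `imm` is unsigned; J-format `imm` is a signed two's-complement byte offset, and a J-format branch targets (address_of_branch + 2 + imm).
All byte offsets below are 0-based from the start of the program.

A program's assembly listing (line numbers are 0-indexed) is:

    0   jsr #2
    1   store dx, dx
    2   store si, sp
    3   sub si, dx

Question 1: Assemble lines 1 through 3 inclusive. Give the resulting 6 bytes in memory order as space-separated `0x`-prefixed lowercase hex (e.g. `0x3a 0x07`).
0xe1 0xb0 0xe2 0x70 0x26 0x30

L1: store op=0x38:6|rd=3:3|rs=3:3|pad=0:4 ⇒ 0xe1b0 ⇒ big e1 b0
L2: store op=0x38:6|rd=4:3|rs=7:3|pad=0:4 ⇒ 0xe270 ⇒ big e2 70
L3: sub op=0x9:6|rd=4:3|rs=3:3|pad=0:4 ⇒ 0x2630 ⇒ big 26 30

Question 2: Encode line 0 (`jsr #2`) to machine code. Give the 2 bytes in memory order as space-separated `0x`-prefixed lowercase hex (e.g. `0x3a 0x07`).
0x98 0x02

line 0 (jsr): pack op=0x26:6|imm=2:10 = 0x9802; big→ 98 02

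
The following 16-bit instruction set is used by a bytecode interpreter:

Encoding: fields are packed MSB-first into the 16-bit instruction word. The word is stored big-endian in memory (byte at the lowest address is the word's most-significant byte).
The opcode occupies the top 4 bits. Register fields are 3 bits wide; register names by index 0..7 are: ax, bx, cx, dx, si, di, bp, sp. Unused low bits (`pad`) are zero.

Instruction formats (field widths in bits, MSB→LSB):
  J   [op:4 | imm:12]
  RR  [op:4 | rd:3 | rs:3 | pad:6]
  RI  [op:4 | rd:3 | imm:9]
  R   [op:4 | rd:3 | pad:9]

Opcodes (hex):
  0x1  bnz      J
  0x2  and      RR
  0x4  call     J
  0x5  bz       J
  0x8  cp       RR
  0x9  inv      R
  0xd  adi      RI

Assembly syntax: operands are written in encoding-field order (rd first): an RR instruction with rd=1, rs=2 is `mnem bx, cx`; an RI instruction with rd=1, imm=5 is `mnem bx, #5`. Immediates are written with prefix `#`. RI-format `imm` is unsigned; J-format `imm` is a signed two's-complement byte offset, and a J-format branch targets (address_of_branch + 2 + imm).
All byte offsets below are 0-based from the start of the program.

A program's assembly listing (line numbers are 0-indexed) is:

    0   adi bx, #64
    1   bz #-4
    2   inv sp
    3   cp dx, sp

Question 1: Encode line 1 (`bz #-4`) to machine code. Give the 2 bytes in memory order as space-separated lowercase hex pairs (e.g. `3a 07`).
line 1 (bz): pack op=0x5:4|imm=-4:12 = 0x5ffc; big→ 5f fc

5f fc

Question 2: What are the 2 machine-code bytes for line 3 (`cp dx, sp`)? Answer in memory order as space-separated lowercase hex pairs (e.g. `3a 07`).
87 c0

L3: cp op=0x8:4|rd=3:3|rs=7:3|pad=0:6 ⇒ 0x87c0 ⇒ big 87 c0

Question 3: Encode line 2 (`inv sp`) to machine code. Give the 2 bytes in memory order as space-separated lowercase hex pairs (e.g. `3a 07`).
2. inv fields op=0x9:4|rd=7:3|pad=0:9 → word 9e00h → 9e 00

9e 00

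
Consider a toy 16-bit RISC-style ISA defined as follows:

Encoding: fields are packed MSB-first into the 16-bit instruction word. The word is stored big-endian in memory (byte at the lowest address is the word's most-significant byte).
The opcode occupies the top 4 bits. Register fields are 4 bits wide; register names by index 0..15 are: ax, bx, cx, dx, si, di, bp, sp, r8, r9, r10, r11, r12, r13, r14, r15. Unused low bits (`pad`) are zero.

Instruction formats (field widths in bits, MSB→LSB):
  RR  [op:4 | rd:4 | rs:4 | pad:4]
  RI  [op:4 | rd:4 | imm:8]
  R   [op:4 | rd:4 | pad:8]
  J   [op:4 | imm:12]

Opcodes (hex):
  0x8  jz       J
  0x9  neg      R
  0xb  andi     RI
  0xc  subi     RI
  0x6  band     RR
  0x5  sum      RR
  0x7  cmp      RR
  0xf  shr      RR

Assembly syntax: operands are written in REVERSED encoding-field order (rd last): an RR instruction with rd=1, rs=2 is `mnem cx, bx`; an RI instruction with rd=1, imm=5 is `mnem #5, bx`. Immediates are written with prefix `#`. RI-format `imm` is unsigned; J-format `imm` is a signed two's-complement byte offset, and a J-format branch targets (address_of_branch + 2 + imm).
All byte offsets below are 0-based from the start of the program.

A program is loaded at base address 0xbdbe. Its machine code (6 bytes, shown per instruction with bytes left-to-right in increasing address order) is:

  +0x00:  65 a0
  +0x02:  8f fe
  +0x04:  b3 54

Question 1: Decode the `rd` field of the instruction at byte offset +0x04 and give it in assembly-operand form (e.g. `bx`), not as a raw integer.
off 0x04: read b3 54 as big → 0xb354
  top 4b → 0xb → andi [RI]
  [11:8] rd=3 = dx
  [7:0] imm=84 = #84

dx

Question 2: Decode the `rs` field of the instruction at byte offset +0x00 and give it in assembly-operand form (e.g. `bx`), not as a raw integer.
r10

off 0x00: read 65 a0 as big → 0x65a0
  op=0x65a0>>12=0x6 ⇒ band (RR)
  [11:8] rd=5 = di
  [7:4] rs=10 = r10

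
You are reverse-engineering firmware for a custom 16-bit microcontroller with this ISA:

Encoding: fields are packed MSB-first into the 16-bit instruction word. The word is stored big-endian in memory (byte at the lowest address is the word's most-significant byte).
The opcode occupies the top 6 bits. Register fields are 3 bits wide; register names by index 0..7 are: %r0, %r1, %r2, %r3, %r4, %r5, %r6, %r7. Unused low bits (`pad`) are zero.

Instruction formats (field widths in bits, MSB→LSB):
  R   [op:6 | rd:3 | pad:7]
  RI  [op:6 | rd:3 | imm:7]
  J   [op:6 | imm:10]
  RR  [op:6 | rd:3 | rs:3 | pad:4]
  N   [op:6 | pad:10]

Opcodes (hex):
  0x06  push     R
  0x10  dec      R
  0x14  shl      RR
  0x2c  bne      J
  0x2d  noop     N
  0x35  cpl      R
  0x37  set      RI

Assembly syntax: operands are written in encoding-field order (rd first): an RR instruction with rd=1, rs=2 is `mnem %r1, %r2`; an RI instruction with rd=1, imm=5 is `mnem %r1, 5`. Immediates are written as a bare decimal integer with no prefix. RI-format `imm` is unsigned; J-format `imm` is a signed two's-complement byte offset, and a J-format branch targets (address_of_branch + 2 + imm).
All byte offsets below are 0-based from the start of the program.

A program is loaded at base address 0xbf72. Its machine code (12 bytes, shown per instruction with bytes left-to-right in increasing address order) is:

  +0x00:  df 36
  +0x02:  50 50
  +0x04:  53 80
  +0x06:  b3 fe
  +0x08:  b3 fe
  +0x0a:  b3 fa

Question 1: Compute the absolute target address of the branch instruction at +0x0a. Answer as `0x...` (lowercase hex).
off 0x0a: read b3 fa as big → 0xb3fa
  op=0xb3fa>>10=0x2c ⇒ bne (J)
  [9:0] imm=1018 (s10→-6) = -6
  target = base 0xbf72 + off 0x0a + 2 + imm -6 = 0xbf78

0xbf78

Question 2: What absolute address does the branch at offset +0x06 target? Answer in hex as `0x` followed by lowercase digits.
0xbf78

+0x06: b3 fe ⇒ word 0xb3fe (big)
  opcode bits[15:10]=0x2c: bne/J
  [9:0] imm=1022 (s10→-2) = -2
  target = base 0xbf72 + off 0x06 + 2 + imm -2 = 0xbf78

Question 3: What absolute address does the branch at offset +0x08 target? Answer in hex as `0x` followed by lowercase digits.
+0x08: b3 fe ⇒ word 0xb3fe (big)
  op=0xb3fe>>10=0x2c ⇒ bne (J)
  imm@[9:0]=0x3fe (s10→-2) ⇒ -2
  target = base 0xbf72 + off 0x08 + 2 + imm -2 = 0xbf7a

0xbf7a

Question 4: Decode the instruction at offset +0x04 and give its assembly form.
@+04  big-endian(53 80) = 0x5380
  top 6b → 0x14 → shl [RR]
  rd@[9:7]=0x7 ⇒ %r7
  rs@[6:4]=0x0 ⇒ %r0

shl %r7, %r0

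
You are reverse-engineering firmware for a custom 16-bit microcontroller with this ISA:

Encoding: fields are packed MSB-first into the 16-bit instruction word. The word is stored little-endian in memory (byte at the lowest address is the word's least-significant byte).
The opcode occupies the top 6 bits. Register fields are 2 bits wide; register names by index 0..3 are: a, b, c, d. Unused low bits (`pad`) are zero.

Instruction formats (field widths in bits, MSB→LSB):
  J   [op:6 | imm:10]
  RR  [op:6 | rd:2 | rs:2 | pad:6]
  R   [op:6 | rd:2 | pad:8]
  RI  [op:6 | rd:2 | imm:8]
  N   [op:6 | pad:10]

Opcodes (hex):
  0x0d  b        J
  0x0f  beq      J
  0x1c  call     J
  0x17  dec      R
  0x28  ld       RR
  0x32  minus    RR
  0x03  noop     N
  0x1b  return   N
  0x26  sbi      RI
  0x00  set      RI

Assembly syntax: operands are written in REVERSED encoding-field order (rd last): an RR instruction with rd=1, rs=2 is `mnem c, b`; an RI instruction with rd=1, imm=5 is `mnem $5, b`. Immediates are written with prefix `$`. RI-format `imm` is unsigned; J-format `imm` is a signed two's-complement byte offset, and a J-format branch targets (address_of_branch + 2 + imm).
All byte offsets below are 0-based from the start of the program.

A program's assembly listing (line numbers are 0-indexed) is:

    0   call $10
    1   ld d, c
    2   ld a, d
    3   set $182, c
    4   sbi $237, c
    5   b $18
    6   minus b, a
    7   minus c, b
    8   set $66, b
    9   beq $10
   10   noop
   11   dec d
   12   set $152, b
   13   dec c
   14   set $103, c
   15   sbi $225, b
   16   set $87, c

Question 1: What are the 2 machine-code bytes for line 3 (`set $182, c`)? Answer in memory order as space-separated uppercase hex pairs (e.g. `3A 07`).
line 3 (set): pack op=0x0:6|rd=2:2|imm=182:8 = 0x02b6; little→ b6 02

B6 02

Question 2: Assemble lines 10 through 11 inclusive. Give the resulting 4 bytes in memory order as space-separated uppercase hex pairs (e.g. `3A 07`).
10. noop fields op=0x3:6|pad=0:10 → word 0c00h → 00 0c
11. dec fields op=0x17:6|rd=3:2|pad=0:8 → word 5f00h → 00 5f

00 0C 00 5F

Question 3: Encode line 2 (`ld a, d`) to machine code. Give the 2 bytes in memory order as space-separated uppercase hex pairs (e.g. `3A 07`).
00 A3

L2: ld op=0x28:6|rd=3:2|rs=0:2|pad=0:6 ⇒ 0xa300 ⇒ little 00 a3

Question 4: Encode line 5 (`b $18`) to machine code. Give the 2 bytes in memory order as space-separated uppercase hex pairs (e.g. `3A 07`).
5. b fields op=0xd:6|imm=18:10 → word 3412h → 12 34

12 34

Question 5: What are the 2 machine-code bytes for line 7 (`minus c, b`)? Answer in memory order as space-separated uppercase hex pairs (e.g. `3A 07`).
80 C9

7. minus fields op=0x32:6|rd=1:2|rs=2:2|pad=0:6 → word c980h → 80 c9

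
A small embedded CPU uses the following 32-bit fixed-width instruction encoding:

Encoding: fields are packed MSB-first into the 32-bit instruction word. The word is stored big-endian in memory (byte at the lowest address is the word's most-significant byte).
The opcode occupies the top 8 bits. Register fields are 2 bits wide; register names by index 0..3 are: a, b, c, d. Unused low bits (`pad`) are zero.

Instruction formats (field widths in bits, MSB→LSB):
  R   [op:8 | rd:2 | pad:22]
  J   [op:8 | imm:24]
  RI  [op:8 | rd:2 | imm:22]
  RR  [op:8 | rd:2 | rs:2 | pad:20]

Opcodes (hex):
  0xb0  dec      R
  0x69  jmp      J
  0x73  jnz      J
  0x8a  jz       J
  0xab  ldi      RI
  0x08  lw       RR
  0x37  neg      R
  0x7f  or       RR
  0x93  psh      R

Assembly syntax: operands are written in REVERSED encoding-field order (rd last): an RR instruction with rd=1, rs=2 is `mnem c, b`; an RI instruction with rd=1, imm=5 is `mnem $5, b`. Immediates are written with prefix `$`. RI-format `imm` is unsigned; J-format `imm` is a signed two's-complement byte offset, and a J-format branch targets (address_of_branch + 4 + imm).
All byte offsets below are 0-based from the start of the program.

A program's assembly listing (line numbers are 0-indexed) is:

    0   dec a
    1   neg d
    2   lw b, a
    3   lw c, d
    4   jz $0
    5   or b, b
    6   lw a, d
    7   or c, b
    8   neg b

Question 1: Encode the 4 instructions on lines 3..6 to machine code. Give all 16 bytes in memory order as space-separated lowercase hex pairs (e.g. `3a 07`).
3. lw fields op=0x8:8|rd=3:2|rs=2:2|pad=0:20 → word 08e00000h → 08 e0 00 00
4. jz fields op=0x8a:8|imm=0:24 → word 8a000000h → 8a 00 00 00
5. or fields op=0x7f:8|rd=1:2|rs=1:2|pad=0:20 → word 7f500000h → 7f 50 00 00
6. lw fields op=0x8:8|rd=3:2|rs=0:2|pad=0:20 → word 08c00000h → 08 c0 00 00

08 e0 00 00 8a 00 00 00 7f 50 00 00 08 c0 00 00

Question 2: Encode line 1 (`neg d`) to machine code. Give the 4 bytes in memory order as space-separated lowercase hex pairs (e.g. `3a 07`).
line 1 (neg): pack op=0x37:8|rd=3:2|pad=0:22 = 0x37c00000; big→ 37 c0 00 00

37 c0 00 00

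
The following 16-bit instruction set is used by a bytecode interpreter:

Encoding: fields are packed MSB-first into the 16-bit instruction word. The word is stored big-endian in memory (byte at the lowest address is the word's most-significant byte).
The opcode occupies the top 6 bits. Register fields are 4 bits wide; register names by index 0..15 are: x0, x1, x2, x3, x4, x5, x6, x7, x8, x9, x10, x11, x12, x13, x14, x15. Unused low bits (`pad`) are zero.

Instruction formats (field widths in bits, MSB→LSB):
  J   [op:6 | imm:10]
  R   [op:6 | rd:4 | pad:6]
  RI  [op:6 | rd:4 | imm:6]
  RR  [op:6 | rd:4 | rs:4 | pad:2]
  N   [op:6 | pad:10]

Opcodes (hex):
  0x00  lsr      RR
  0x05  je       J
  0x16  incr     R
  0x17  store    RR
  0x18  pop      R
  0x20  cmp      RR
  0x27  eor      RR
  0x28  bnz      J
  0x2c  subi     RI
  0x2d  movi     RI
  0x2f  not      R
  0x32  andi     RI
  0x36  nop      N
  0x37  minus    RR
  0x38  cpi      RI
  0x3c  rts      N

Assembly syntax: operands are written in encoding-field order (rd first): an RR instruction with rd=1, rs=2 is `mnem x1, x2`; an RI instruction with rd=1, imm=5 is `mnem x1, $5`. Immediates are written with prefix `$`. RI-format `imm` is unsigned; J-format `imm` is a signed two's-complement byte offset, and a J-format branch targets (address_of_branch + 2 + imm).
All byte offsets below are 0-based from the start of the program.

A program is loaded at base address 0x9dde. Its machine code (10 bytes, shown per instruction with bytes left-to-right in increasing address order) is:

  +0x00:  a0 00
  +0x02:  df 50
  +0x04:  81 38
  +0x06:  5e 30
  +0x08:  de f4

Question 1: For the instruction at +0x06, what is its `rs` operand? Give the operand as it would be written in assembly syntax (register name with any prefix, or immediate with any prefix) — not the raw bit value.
+0x06: 5e 30 ⇒ word 0x5e30 (big)
  op=0x5e30>>10=0x17 ⇒ store (RR)
  rd: (w>>6)&0xf=0x8 → x8
  rs: (w>>2)&0xf=0xc → x12

x12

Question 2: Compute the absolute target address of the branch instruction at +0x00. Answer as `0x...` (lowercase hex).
[00] a0 00 → 0xa000
  opcode bits[15:10]=0x28: bnz/J
  [9:0] imm=0 = $0
  target = base 0x9dde + off 0x00 + 2 + imm 0 = 0x9de0

0x9de0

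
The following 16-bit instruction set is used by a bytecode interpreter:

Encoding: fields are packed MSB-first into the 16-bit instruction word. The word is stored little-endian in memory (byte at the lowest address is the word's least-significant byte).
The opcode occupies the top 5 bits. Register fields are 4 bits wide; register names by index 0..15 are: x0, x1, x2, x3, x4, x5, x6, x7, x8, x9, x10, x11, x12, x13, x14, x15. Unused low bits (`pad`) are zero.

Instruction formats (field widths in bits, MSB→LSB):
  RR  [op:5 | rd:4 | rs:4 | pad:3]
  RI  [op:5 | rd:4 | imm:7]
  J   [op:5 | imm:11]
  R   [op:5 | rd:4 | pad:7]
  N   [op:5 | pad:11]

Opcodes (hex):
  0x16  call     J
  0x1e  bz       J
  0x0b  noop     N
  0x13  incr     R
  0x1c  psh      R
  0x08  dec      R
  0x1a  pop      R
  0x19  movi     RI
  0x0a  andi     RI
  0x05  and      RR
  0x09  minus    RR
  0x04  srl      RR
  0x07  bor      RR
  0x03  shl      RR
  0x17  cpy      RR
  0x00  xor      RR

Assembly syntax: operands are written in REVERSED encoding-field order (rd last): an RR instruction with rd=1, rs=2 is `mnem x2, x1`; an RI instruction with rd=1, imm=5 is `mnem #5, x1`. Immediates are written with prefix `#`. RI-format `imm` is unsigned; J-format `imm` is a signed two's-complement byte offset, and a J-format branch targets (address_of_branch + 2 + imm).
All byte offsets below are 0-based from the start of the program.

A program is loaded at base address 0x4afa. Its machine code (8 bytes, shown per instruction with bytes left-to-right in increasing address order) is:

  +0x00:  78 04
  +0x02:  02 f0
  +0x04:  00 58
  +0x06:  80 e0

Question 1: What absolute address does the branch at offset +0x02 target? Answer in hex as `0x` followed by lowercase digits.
off 0x02: read 02 f0 as little → 0xf002
  top 5b → 0x1e → bz [J]
  imm: (w>>0)&0x7ff=0x2 → #2
  target = base 0x4afa + off 0x02 + 2 + imm 2 = 0x4b00

0x4b00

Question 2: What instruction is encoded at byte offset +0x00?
[00] 78 04 → 0x0478
  top 5b → 0x0 → xor [RR]
  rd: (w>>7)&0xf=0x8 → x8
  rs: (w>>3)&0xf=0xf → x15

xor x15, x8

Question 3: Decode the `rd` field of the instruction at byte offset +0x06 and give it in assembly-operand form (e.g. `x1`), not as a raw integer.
x1

@+06  little-endian(80 e0) = 0xe080
  op=0xe080>>11=0x1c ⇒ psh (R)
  [10:7] rd=1 = x1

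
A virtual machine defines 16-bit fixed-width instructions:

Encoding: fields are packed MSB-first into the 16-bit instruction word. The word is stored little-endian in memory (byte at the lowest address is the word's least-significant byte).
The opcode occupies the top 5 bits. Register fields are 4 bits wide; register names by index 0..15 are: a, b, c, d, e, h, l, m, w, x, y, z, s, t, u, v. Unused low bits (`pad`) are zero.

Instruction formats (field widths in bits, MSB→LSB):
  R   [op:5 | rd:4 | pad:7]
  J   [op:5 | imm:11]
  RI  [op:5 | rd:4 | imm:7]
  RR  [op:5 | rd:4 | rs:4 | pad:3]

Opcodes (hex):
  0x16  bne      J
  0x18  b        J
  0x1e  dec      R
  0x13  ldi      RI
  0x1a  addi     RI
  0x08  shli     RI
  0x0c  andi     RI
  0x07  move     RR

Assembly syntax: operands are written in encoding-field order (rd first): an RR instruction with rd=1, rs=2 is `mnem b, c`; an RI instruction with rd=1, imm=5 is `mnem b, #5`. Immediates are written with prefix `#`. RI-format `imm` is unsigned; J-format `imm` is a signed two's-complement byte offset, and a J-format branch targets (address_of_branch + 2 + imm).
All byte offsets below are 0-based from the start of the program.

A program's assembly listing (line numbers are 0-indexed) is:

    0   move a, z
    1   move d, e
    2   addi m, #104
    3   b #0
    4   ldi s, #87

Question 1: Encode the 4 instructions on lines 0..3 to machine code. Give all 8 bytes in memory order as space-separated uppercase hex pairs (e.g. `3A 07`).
0. move fields op=0x7:5|rd=0:4|rs=11:4|pad=0:3 → word 3858h → 58 38
1. move fields op=0x7:5|rd=3:4|rs=4:4|pad=0:3 → word 39a0h → a0 39
2. addi fields op=0x1a:5|rd=7:4|imm=104:7 → word d3e8h → e8 d3
3. b fields op=0x18:5|imm=0:11 → word c000h → 00 c0

58 38 A0 39 E8 D3 00 C0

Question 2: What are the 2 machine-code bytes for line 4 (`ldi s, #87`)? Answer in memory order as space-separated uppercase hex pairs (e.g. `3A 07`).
L4: ldi op=0x13:5|rd=12:4|imm=87:7 ⇒ 0x9e57 ⇒ little 57 9e

57 9E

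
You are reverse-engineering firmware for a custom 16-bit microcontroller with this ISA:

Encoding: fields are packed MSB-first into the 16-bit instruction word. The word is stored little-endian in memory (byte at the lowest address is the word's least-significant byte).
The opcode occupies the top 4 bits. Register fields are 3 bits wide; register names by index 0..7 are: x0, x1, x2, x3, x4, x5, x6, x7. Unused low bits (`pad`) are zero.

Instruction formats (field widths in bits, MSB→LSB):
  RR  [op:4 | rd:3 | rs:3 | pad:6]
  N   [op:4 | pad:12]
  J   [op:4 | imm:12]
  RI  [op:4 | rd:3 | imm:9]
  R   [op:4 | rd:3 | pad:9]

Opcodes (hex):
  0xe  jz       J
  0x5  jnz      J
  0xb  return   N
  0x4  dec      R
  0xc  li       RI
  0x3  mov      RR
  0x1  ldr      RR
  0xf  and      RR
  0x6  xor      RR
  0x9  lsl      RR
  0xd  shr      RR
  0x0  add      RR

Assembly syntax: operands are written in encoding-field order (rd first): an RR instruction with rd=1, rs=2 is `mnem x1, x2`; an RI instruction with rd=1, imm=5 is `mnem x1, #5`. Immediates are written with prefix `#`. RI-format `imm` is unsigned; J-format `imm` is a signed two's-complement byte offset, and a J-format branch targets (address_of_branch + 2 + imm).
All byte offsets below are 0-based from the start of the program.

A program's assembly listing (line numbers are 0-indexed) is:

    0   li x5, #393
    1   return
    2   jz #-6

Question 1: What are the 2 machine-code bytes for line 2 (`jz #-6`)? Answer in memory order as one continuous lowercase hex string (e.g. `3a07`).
line 2 (jz): pack op=0xe:4|imm=-6:12 = 0xeffa; little→ fa ef

faef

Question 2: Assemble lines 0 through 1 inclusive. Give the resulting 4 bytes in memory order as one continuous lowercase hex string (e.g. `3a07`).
line 0 (li): pack op=0xc:4|rd=5:3|imm=393:9 = 0xcb89; little→ 89 cb
line 1 (return): pack op=0xb:4|pad=0:12 = 0xb000; little→ 00 b0

89cb00b0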